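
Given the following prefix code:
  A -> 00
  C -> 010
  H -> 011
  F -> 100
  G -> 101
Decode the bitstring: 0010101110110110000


Decoding step by step:
Bits 00 -> A
Bits 101 -> G
Bits 011 -> H
Bits 101 -> G
Bits 101 -> G
Bits 100 -> F
Bits 00 -> A


Decoded message: AGHGGFA


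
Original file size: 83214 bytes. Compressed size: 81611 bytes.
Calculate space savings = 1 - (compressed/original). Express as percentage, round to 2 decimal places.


ratio = compressed/original = 81611/83214 = 0.980736
savings = 1 - ratio = 1 - 0.980736 = 0.019264
as a percentage: 0.019264 * 100 = 1.93%

Space savings = 1 - 81611/83214 = 1.93%


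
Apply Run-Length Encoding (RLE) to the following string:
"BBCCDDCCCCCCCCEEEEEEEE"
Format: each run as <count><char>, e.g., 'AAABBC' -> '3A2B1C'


Scanning runs left to right:
  i=0: run of 'B' x 2 -> '2B'
  i=2: run of 'C' x 2 -> '2C'
  i=4: run of 'D' x 2 -> '2D'
  i=6: run of 'C' x 8 -> '8C'
  i=14: run of 'E' x 8 -> '8E'

RLE = 2B2C2D8C8E


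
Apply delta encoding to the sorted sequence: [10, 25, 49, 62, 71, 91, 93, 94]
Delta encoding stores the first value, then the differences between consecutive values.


First value: 10
Deltas:
  25 - 10 = 15
  49 - 25 = 24
  62 - 49 = 13
  71 - 62 = 9
  91 - 71 = 20
  93 - 91 = 2
  94 - 93 = 1


Delta encoded: [10, 15, 24, 13, 9, 20, 2, 1]


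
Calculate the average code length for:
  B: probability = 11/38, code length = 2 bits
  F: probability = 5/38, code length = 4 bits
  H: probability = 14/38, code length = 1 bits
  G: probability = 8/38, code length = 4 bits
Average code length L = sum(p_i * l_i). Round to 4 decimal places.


Weighted contributions p_i * l_i:
  B: (11/38) * 2 = 22/38
  F: (5/38) * 4 = 20/38
  H: (14/38) * 1 = 14/38
  G: (8/38) * 4 = 32/38
Sum = (22 + 20 + 14 + 32)/38 = 88/38

L = 88/38 = 2.3158 bits/symbol


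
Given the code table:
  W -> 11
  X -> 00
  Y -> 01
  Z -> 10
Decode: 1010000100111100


Decoding:
10 -> Z
10 -> Z
00 -> X
01 -> Y
00 -> X
11 -> W
11 -> W
00 -> X


Result: ZZXYXWWX


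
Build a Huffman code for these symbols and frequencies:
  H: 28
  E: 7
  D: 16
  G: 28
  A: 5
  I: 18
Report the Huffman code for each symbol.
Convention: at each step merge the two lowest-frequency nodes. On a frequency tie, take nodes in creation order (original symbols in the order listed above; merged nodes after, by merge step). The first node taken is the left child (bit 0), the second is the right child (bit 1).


Huffman tree construction:
Step 1: Merge A(5) + E(7) = 12
Step 2: Merge (A+E)(12) + D(16) = 28
Step 3: Merge I(18) + H(28) = 46
Step 4: Merge G(28) + ((A+E)+D)(28) = 56
Step 5: Merge (I+H)(46) + (G+((A+E)+D))(56) = 102
Read each symbol's code off the tree from the root (left child = 0, right child = 1).

Codes:
  H: 01 (length 2)
  E: 1101 (length 4)
  D: 111 (length 3)
  G: 10 (length 2)
  A: 1100 (length 4)
  I: 00 (length 2)
Average code length: 244/102 = 2.3922 bits/symbol


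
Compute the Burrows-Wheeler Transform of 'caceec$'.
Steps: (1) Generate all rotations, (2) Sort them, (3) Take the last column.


Rotations (sorted):
  0: $caceec -> last char: c
  1: aceec$c -> last char: c
  2: c$cacee -> last char: e
  3: caceec$ -> last char: $
  4: ceec$ca -> last char: a
  5: ec$cace -> last char: e
  6: eec$cac -> last char: c


BWT = cce$aec


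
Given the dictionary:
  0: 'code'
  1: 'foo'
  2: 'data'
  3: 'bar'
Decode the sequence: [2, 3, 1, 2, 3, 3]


Look up each index in the dictionary:
  2 -> 'data'
  3 -> 'bar'
  1 -> 'foo'
  2 -> 'data'
  3 -> 'bar'
  3 -> 'bar'

Decoded: "data bar foo data bar bar"


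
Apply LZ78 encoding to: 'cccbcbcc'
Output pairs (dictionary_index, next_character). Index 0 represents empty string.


LZ78 encoding steps:
Dictionary: {0: ''}
Step 1: w='' (idx 0), next='c' -> output (0, 'c'), add 'c' as idx 1
Step 2: w='c' (idx 1), next='c' -> output (1, 'c'), add 'cc' as idx 2
Step 3: w='' (idx 0), next='b' -> output (0, 'b'), add 'b' as idx 3
Step 4: w='c' (idx 1), next='b' -> output (1, 'b'), add 'cb' as idx 4
Step 5: w='cc' (idx 2), end of input -> output (2, '')


Encoded: [(0, 'c'), (1, 'c'), (0, 'b'), (1, 'b'), (2, '')]


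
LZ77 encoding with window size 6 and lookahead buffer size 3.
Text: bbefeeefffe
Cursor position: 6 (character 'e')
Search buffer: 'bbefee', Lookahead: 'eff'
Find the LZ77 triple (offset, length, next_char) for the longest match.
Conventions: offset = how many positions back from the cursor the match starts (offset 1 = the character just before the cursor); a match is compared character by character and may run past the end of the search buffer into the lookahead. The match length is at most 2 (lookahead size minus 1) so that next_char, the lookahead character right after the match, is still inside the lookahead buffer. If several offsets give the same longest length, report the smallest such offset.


Try each offset into the search buffer:
  offset=1 (pos 5, char 'e'): match length 1
  offset=2 (pos 4, char 'e'): match length 1
  offset=3 (pos 3, char 'f'): match length 0
  offset=4 (pos 2, char 'e'): match length 2
  offset=5 (pos 1, char 'b'): match length 0
  offset=6 (pos 0, char 'b'): match length 0
Longest match has length 2 at offset 4.
next_char = character at position 6 + 2 = 8 -> 'f'

Best match: offset=4, length=2 (matching 'ef' starting at position 2)
LZ77 triple: (4, 2, 'f')


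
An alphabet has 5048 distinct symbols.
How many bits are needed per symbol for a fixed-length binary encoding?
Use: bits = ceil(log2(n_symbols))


log2(5048) = 12.3015
Bracket: 2^12 = 4096 < 5048 <= 2^13 = 8192
So ceil(log2(5048)) = 13

bits = ceil(log2(5048)) = ceil(12.3015) = 13 bits


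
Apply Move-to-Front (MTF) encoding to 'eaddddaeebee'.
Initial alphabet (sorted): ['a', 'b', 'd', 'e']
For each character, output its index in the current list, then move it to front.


MTF encoding:
'e': index 3 in ['a', 'b', 'd', 'e'] -> ['e', 'a', 'b', 'd']
'a': index 1 in ['e', 'a', 'b', 'd'] -> ['a', 'e', 'b', 'd']
'd': index 3 in ['a', 'e', 'b', 'd'] -> ['d', 'a', 'e', 'b']
'd': index 0 in ['d', 'a', 'e', 'b'] -> ['d', 'a', 'e', 'b']
'd': index 0 in ['d', 'a', 'e', 'b'] -> ['d', 'a', 'e', 'b']
'd': index 0 in ['d', 'a', 'e', 'b'] -> ['d', 'a', 'e', 'b']
'a': index 1 in ['d', 'a', 'e', 'b'] -> ['a', 'd', 'e', 'b']
'e': index 2 in ['a', 'd', 'e', 'b'] -> ['e', 'a', 'd', 'b']
'e': index 0 in ['e', 'a', 'd', 'b'] -> ['e', 'a', 'd', 'b']
'b': index 3 in ['e', 'a', 'd', 'b'] -> ['b', 'e', 'a', 'd']
'e': index 1 in ['b', 'e', 'a', 'd'] -> ['e', 'b', 'a', 'd']
'e': index 0 in ['e', 'b', 'a', 'd'] -> ['e', 'b', 'a', 'd']


Output: [3, 1, 3, 0, 0, 0, 1, 2, 0, 3, 1, 0]


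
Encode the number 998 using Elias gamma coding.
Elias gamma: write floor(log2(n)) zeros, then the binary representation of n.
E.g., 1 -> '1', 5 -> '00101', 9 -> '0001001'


num_bits = floor(log2(998)) + 1 = 10
leading_zeros = num_bits - 1 = 9
binary(998) = 1111100110

Elias gamma(998) = '000000000' + '1111100110' = 0000000001111100110 (19 bits)


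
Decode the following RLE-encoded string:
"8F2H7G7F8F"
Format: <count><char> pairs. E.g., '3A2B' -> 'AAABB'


Expanding each <count><char> pair:
  8F -> 'FFFFFFFF'
  2H -> 'HH'
  7G -> 'GGGGGGG'
  7F -> 'FFFFFFF'
  8F -> 'FFFFFFFF'

Decoded = FFFFFFFFHHGGGGGGGFFFFFFFFFFFFFFF


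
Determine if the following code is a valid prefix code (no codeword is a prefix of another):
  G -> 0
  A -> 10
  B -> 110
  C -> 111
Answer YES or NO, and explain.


Checking each pair (does one codeword prefix another?):
  G='0' vs A='10': no prefix
  G='0' vs B='110': no prefix
  G='0' vs C='111': no prefix
  A='10' vs G='0': no prefix
  A='10' vs B='110': no prefix
  A='10' vs C='111': no prefix
  B='110' vs G='0': no prefix
  B='110' vs A='10': no prefix
  B='110' vs C='111': no prefix
  C='111' vs G='0': no prefix
  C='111' vs A='10': no prefix
  C='111' vs B='110': no prefix
No violation found over all pairs.

YES -- this is a valid prefix code. No codeword is a prefix of any other codeword.


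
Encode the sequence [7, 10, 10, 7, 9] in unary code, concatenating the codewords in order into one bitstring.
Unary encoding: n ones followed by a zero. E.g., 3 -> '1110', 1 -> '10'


Encode each number as n ones followed by a terminating 0:
  7 -> 11111110 (8 bits)
  10 -> 11111111110 (11 bits)
  10 -> 11111111110 (11 bits)
  7 -> 11111110 (8 bits)
  9 -> 1111111110 (10 bits)
Total length = 8 + 11 + 11 + 8 + 10 = 48 bits.

Unary([7, 10, 10, 7, 9]) = 111111101111111111011111111110111111101111111110 (48 bits)


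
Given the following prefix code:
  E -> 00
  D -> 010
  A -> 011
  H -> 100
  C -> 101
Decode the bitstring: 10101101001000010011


Decoding step by step:
Bits 101 -> C
Bits 011 -> A
Bits 010 -> D
Bits 010 -> D
Bits 00 -> E
Bits 010 -> D
Bits 011 -> A


Decoded message: CADDEDA


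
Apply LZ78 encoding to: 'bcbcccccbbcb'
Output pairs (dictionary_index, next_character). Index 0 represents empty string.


LZ78 encoding steps:
Dictionary: {0: ''}
Step 1: w='' (idx 0), next='b' -> output (0, 'b'), add 'b' as idx 1
Step 2: w='' (idx 0), next='c' -> output (0, 'c'), add 'c' as idx 2
Step 3: w='b' (idx 1), next='c' -> output (1, 'c'), add 'bc' as idx 3
Step 4: w='c' (idx 2), next='c' -> output (2, 'c'), add 'cc' as idx 4
Step 5: w='cc' (idx 4), next='b' -> output (4, 'b'), add 'ccb' as idx 5
Step 6: w='bc' (idx 3), next='b' -> output (3, 'b'), add 'bcb' as idx 6


Encoded: [(0, 'b'), (0, 'c'), (1, 'c'), (2, 'c'), (4, 'b'), (3, 'b')]


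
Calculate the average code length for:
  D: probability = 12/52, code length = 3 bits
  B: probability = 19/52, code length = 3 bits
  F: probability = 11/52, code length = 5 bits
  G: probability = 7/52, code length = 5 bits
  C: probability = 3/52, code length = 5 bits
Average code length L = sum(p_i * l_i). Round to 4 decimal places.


Weighted contributions p_i * l_i:
  D: (12/52) * 3 = 36/52
  B: (19/52) * 3 = 57/52
  F: (11/52) * 5 = 55/52
  G: (7/52) * 5 = 35/52
  C: (3/52) * 5 = 15/52
Sum = (36 + 57 + 55 + 35 + 15)/52 = 198/52

L = 198/52 = 3.8077 bits/symbol


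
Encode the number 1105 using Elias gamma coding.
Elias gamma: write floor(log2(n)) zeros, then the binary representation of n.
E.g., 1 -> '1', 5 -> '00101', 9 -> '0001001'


num_bits = floor(log2(1105)) + 1 = 11
leading_zeros = num_bits - 1 = 10
binary(1105) = 10001010001

Elias gamma(1105) = '0000000000' + '10001010001' = 000000000010001010001 (21 bits)


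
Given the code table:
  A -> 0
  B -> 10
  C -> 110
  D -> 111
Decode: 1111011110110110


Decoding:
111 -> D
10 -> B
111 -> D
10 -> B
110 -> C
110 -> C


Result: DBDBCC


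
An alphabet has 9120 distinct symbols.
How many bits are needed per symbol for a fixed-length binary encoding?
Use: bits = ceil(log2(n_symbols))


log2(9120) = 13.1548
Bracket: 2^13 = 8192 < 9120 <= 2^14 = 16384
So ceil(log2(9120)) = 14

bits = ceil(log2(9120)) = ceil(13.1548) = 14 bits


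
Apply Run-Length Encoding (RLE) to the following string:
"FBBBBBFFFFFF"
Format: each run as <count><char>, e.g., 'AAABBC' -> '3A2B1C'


Scanning runs left to right:
  i=0: run of 'F' x 1 -> '1F'
  i=1: run of 'B' x 5 -> '5B'
  i=6: run of 'F' x 6 -> '6F'

RLE = 1F5B6F


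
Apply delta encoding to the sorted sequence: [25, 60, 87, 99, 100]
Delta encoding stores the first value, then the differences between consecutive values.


First value: 25
Deltas:
  60 - 25 = 35
  87 - 60 = 27
  99 - 87 = 12
  100 - 99 = 1


Delta encoded: [25, 35, 27, 12, 1]


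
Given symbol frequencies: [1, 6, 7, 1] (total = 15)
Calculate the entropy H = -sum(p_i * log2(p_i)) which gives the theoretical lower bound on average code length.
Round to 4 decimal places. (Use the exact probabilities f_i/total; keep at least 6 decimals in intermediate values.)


Per-symbol terms -p_i * log2(p_i) with p_i = f_i/15:
  p = 1/15 = 0.066667: log2(p) = -3.906891, -p*log2(p) = 0.260459
  p = 6/15 = 0.400000: log2(p) = -1.321928, -p*log2(p) = 0.528771
  p = 7/15 = 0.466667: log2(p) = -1.099536, -p*log2(p) = 0.513117
  p = 1/15 = 0.066667: log2(p) = -3.906891, -p*log2(p) = 0.260459
H = 0.260459 + 0.528771 + 0.513117 + 0.260459 = 1.562806

H = 1.5628 bits/symbol


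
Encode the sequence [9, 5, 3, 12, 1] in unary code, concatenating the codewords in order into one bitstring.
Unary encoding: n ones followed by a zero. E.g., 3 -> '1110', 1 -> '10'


Encode each number as n ones followed by a terminating 0:
  9 -> 1111111110 (10 bits)
  5 -> 111110 (6 bits)
  3 -> 1110 (4 bits)
  12 -> 1111111111110 (13 bits)
  1 -> 10 (2 bits)
Total length = 10 + 6 + 4 + 13 + 2 = 35 bits.

Unary([9, 5, 3, 12, 1]) = 11111111101111101110111111111111010 (35 bits)


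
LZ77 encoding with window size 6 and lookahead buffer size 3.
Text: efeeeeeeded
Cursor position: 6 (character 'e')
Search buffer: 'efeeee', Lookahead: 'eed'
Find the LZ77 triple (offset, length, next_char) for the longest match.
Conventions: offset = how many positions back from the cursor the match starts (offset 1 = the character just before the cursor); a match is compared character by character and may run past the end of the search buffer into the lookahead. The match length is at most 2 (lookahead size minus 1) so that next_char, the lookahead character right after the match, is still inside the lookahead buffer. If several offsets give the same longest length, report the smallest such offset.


Try each offset into the search buffer:
  offset=1 (pos 5, char 'e'): match length 2
  offset=2 (pos 4, char 'e'): match length 2
  offset=3 (pos 3, char 'e'): match length 2
  offset=4 (pos 2, char 'e'): match length 2
  offset=5 (pos 1, char 'f'): match length 0
  offset=6 (pos 0, char 'e'): match length 1
Longest match has length 2, found at offsets 1, 2, 3, 4; take the smallest, offset 1.
next_char = character at position 6 + 2 = 8 -> 'd'

Best match: offset=1, length=2 (matching 'ee' starting at position 5)
LZ77 triple: (1, 2, 'd')


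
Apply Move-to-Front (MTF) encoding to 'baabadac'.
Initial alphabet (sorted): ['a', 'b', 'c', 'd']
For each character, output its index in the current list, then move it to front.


MTF encoding:
'b': index 1 in ['a', 'b', 'c', 'd'] -> ['b', 'a', 'c', 'd']
'a': index 1 in ['b', 'a', 'c', 'd'] -> ['a', 'b', 'c', 'd']
'a': index 0 in ['a', 'b', 'c', 'd'] -> ['a', 'b', 'c', 'd']
'b': index 1 in ['a', 'b', 'c', 'd'] -> ['b', 'a', 'c', 'd']
'a': index 1 in ['b', 'a', 'c', 'd'] -> ['a', 'b', 'c', 'd']
'd': index 3 in ['a', 'b', 'c', 'd'] -> ['d', 'a', 'b', 'c']
'a': index 1 in ['d', 'a', 'b', 'c'] -> ['a', 'd', 'b', 'c']
'c': index 3 in ['a', 'd', 'b', 'c'] -> ['c', 'a', 'd', 'b']


Output: [1, 1, 0, 1, 1, 3, 1, 3]


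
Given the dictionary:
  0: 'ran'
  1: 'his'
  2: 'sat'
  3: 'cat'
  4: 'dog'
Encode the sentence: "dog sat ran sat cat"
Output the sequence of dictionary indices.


Look up each word in the dictionary:
  'dog' -> 4
  'sat' -> 2
  'ran' -> 0
  'sat' -> 2
  'cat' -> 3

Encoded: [4, 2, 0, 2, 3]


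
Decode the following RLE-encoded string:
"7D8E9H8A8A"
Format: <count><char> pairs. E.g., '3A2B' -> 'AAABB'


Expanding each <count><char> pair:
  7D -> 'DDDDDDD'
  8E -> 'EEEEEEEE'
  9H -> 'HHHHHHHHH'
  8A -> 'AAAAAAAA'
  8A -> 'AAAAAAAA'

Decoded = DDDDDDDEEEEEEEEHHHHHHHHHAAAAAAAAAAAAAAAA


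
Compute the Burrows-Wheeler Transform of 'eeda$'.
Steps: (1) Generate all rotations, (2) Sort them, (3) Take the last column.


Rotations (sorted):
  0: $eeda -> last char: a
  1: a$eed -> last char: d
  2: da$ee -> last char: e
  3: eda$e -> last char: e
  4: eeda$ -> last char: $


BWT = adee$


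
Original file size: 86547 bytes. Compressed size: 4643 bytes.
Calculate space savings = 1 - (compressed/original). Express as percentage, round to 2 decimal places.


ratio = compressed/original = 4643/86547 = 0.053647
savings = 1 - ratio = 1 - 0.053647 = 0.946353
as a percentage: 0.946353 * 100 = 94.64%

Space savings = 1 - 4643/86547 = 94.64%


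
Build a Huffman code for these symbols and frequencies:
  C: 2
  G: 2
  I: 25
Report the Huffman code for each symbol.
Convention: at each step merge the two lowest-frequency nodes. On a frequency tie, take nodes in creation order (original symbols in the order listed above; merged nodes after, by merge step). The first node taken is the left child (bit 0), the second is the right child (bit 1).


Huffman tree construction:
Step 1: Merge C(2) + G(2) = 4
Step 2: Merge (C+G)(4) + I(25) = 29
Read each symbol's code off the tree from the root (left child = 0, right child = 1).

Codes:
  C: 00 (length 2)
  G: 01 (length 2)
  I: 1 (length 1)
Average code length: 33/29 = 1.1379 bits/symbol


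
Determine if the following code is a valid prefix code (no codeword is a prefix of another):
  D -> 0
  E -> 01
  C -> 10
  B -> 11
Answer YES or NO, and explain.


Checking each pair (does one codeword prefix another?):
  D='0' vs E='01': prefix -- VIOLATION

NO -- this is NOT a valid prefix code. D (0) is a prefix of E (01).


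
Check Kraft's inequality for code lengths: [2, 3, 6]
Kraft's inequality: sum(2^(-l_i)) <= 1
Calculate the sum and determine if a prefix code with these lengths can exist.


Sum = 2^(-2) + 2^(-3) + 2^(-6)
    = 0.25 + 0.125 + 0.015625
    = 25/64 = 0.390625
Since 0.390625 <= 1, Kraft's inequality IS satisfied.
A prefix code with these lengths CAN exist.

Kraft sum = 0.390625. Satisfied.


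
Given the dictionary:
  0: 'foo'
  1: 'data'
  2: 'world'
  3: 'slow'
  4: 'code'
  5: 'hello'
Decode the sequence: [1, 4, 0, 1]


Look up each index in the dictionary:
  1 -> 'data'
  4 -> 'code'
  0 -> 'foo'
  1 -> 'data'

Decoded: "data code foo data"


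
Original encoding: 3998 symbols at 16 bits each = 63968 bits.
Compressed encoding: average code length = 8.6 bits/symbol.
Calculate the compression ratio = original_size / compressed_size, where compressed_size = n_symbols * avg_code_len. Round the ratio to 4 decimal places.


original_size = n_symbols * orig_bits = 3998 * 16 = 63968 bits
compressed_size = n_symbols * avg_code_len = 3998 * 8.6 = 34382.8 bits
ratio = original_size / compressed_size = 63968 / 34382.8 = 1.8605

Compression ratio = 1.8605


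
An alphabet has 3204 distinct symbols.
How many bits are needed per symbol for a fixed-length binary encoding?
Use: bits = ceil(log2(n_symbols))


log2(3204) = 11.6457
Bracket: 2^11 = 2048 < 3204 <= 2^12 = 4096
So ceil(log2(3204)) = 12

bits = ceil(log2(3204)) = ceil(11.6457) = 12 bits


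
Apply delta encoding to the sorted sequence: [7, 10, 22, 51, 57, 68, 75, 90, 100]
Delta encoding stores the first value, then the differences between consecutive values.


First value: 7
Deltas:
  10 - 7 = 3
  22 - 10 = 12
  51 - 22 = 29
  57 - 51 = 6
  68 - 57 = 11
  75 - 68 = 7
  90 - 75 = 15
  100 - 90 = 10


Delta encoded: [7, 3, 12, 29, 6, 11, 7, 15, 10]


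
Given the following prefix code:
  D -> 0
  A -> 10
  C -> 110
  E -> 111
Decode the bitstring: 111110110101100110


Decoding step by step:
Bits 111 -> E
Bits 110 -> C
Bits 110 -> C
Bits 10 -> A
Bits 110 -> C
Bits 0 -> D
Bits 110 -> C


Decoded message: ECCACDC


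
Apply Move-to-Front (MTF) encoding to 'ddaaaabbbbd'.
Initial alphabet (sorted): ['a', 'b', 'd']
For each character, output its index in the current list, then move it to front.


MTF encoding:
'd': index 2 in ['a', 'b', 'd'] -> ['d', 'a', 'b']
'd': index 0 in ['d', 'a', 'b'] -> ['d', 'a', 'b']
'a': index 1 in ['d', 'a', 'b'] -> ['a', 'd', 'b']
'a': index 0 in ['a', 'd', 'b'] -> ['a', 'd', 'b']
'a': index 0 in ['a', 'd', 'b'] -> ['a', 'd', 'b']
'a': index 0 in ['a', 'd', 'b'] -> ['a', 'd', 'b']
'b': index 2 in ['a', 'd', 'b'] -> ['b', 'a', 'd']
'b': index 0 in ['b', 'a', 'd'] -> ['b', 'a', 'd']
'b': index 0 in ['b', 'a', 'd'] -> ['b', 'a', 'd']
'b': index 0 in ['b', 'a', 'd'] -> ['b', 'a', 'd']
'd': index 2 in ['b', 'a', 'd'] -> ['d', 'b', 'a']


Output: [2, 0, 1, 0, 0, 0, 2, 0, 0, 0, 2]


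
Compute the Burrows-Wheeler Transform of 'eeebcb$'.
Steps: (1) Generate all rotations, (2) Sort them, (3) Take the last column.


Rotations (sorted):
  0: $eeebcb -> last char: b
  1: b$eeebc -> last char: c
  2: bcb$eee -> last char: e
  3: cb$eeeb -> last char: b
  4: ebcb$ee -> last char: e
  5: eebcb$e -> last char: e
  6: eeebcb$ -> last char: $


BWT = bcebee$


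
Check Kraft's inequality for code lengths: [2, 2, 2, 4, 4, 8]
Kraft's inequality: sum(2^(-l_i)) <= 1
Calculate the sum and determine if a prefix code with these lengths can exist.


Sum = 2^(-2) + 2^(-2) + 2^(-2) + 2^(-4) + 2^(-4) + 2^(-8)
    = 0.25 + 0.25 + 0.25 + 0.0625 + 0.0625 + 0.00390625
    = 225/256 = 0.87890625
Since 0.87890625 <= 1, Kraft's inequality IS satisfied.
A prefix code with these lengths CAN exist.

Kraft sum = 0.87890625. Satisfied.


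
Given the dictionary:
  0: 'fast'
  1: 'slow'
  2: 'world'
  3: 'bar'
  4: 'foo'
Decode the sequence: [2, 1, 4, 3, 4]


Look up each index in the dictionary:
  2 -> 'world'
  1 -> 'slow'
  4 -> 'foo'
  3 -> 'bar'
  4 -> 'foo'

Decoded: "world slow foo bar foo"


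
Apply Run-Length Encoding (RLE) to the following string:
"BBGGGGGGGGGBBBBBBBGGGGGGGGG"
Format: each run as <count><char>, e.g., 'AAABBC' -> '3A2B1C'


Scanning runs left to right:
  i=0: run of 'B' x 2 -> '2B'
  i=2: run of 'G' x 9 -> '9G'
  i=11: run of 'B' x 7 -> '7B'
  i=18: run of 'G' x 9 -> '9G'

RLE = 2B9G7B9G


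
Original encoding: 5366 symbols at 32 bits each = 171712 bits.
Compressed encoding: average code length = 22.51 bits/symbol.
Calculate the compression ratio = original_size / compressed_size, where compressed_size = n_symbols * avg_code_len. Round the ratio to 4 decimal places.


original_size = n_symbols * orig_bits = 5366 * 32 = 171712 bits
compressed_size = n_symbols * avg_code_len = 5366 * 22.51 = 120788.66 bits
ratio = original_size / compressed_size = 171712 / 120788.66 = 1.4216

Compression ratio = 1.4216


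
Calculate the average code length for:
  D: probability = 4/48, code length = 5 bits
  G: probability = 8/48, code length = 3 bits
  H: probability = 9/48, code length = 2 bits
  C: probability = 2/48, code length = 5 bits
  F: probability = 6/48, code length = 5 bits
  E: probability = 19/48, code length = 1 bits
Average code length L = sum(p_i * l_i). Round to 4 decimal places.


Weighted contributions p_i * l_i:
  D: (4/48) * 5 = 20/48
  G: (8/48) * 3 = 24/48
  H: (9/48) * 2 = 18/48
  C: (2/48) * 5 = 10/48
  F: (6/48) * 5 = 30/48
  E: (19/48) * 1 = 19/48
Sum = (20 + 24 + 18 + 10 + 30 + 19)/48 = 121/48

L = 121/48 = 2.5208 bits/symbol


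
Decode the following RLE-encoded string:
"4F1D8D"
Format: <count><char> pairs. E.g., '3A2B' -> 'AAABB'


Expanding each <count><char> pair:
  4F -> 'FFFF'
  1D -> 'D'
  8D -> 'DDDDDDDD'

Decoded = FFFFDDDDDDDDD


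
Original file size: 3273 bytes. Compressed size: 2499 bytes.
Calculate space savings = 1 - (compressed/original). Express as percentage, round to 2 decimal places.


ratio = compressed/original = 2499/3273 = 0.76352
savings = 1 - ratio = 1 - 0.76352 = 0.23648
as a percentage: 0.23648 * 100 = 23.65%

Space savings = 1 - 2499/3273 = 23.65%


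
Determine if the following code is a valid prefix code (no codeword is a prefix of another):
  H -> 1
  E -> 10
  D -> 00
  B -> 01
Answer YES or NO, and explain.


Checking each pair (does one codeword prefix another?):
  H='1' vs E='10': prefix -- VIOLATION

NO -- this is NOT a valid prefix code. H (1) is a prefix of E (10).


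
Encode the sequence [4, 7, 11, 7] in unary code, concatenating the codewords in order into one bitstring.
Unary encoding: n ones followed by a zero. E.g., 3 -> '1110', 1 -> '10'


Encode each number as n ones followed by a terminating 0:
  4 -> 11110 (5 bits)
  7 -> 11111110 (8 bits)
  11 -> 111111111110 (12 bits)
  7 -> 11111110 (8 bits)
Total length = 5 + 8 + 12 + 8 = 33 bits.

Unary([4, 7, 11, 7]) = 111101111111011111111111011111110 (33 bits)


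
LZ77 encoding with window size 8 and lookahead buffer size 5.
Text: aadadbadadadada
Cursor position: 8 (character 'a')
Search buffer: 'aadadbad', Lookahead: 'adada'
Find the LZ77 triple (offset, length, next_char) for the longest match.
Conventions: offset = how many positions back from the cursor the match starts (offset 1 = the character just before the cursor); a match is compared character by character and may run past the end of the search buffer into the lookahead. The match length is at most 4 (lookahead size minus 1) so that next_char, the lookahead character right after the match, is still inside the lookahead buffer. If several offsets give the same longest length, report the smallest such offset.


Try each offset into the search buffer:
  offset=1 (pos 7, char 'd'): match length 0
  offset=2 (pos 6, char 'a'): match length 4
  offset=3 (pos 5, char 'b'): match length 0
  offset=4 (pos 4, char 'd'): match length 0
  offset=5 (pos 3, char 'a'): match length 2
  offset=6 (pos 2, char 'd'): match length 0
  offset=7 (pos 1, char 'a'): match length 4
  offset=8 (pos 0, char 'a'): match length 1
Longest match has length 4, found at offsets 2, 7; take the smallest, offset 2.
next_char = character at position 8 + 4 = 12 -> 'a'

Best match: offset=2, length=4 (matching 'adad' starting at position 6)
LZ77 triple: (2, 4, 'a')


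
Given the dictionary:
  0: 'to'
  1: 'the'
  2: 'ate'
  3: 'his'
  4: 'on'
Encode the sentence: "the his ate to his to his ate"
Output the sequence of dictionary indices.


Look up each word in the dictionary:
  'the' -> 1
  'his' -> 3
  'ate' -> 2
  'to' -> 0
  'his' -> 3
  'to' -> 0
  'his' -> 3
  'ate' -> 2

Encoded: [1, 3, 2, 0, 3, 0, 3, 2]


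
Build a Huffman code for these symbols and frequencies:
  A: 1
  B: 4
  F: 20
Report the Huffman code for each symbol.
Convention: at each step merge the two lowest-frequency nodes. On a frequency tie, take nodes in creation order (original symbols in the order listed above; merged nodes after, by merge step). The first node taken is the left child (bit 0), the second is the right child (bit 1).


Huffman tree construction:
Step 1: Merge A(1) + B(4) = 5
Step 2: Merge (A+B)(5) + F(20) = 25
Read each symbol's code off the tree from the root (left child = 0, right child = 1).

Codes:
  A: 00 (length 2)
  B: 01 (length 2)
  F: 1 (length 1)
Average code length: 30/25 = 1.2000 bits/symbol


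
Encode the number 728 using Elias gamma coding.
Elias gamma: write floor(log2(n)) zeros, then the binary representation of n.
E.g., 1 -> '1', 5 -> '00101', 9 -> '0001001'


num_bits = floor(log2(728)) + 1 = 10
leading_zeros = num_bits - 1 = 9
binary(728) = 1011011000

Elias gamma(728) = '000000000' + '1011011000' = 0000000001011011000 (19 bits)


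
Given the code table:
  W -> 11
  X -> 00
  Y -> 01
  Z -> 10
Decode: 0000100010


Decoding:
00 -> X
00 -> X
10 -> Z
00 -> X
10 -> Z


Result: XXZXZ


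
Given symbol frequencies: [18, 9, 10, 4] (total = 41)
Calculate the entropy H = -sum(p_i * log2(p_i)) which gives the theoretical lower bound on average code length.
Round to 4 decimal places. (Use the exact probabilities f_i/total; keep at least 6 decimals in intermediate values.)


Per-symbol terms -p_i * log2(p_i) with p_i = f_i/41:
  p = 18/41 = 0.439024: log2(p) = -1.187627, -p*log2(p) = 0.521397
  p = 9/41 = 0.219512: log2(p) = -2.187627, -p*log2(p) = 0.480211
  p = 10/41 = 0.243902: log2(p) = -2.035624, -p*log2(p) = 0.496494
  p = 4/41 = 0.097561: log2(p) = -3.357552, -p*log2(p) = 0.327566
H = 0.521397 + 0.480211 + 0.496494 + 0.327566 = 1.825668

H = 1.8257 bits/symbol


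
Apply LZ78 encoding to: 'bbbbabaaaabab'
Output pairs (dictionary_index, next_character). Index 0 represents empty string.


LZ78 encoding steps:
Dictionary: {0: ''}
Step 1: w='' (idx 0), next='b' -> output (0, 'b'), add 'b' as idx 1
Step 2: w='b' (idx 1), next='b' -> output (1, 'b'), add 'bb' as idx 2
Step 3: w='b' (idx 1), next='a' -> output (1, 'a'), add 'ba' as idx 3
Step 4: w='ba' (idx 3), next='a' -> output (3, 'a'), add 'baa' as idx 4
Step 5: w='' (idx 0), next='a' -> output (0, 'a'), add 'a' as idx 5
Step 6: w='a' (idx 5), next='b' -> output (5, 'b'), add 'ab' as idx 6
Step 7: w='ab' (idx 6), end of input -> output (6, '')


Encoded: [(0, 'b'), (1, 'b'), (1, 'a'), (3, 'a'), (0, 'a'), (5, 'b'), (6, '')]


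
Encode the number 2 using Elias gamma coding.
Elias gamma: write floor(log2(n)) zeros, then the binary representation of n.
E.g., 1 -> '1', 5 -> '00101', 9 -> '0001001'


num_bits = floor(log2(2)) + 1 = 2
leading_zeros = num_bits - 1 = 1
binary(2) = 10

Elias gamma(2) = '0' + '10' = 010 (3 bits)


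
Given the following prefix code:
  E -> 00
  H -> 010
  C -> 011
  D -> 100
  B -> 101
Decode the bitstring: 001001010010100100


Decoding step by step:
Bits 00 -> E
Bits 100 -> D
Bits 101 -> B
Bits 00 -> E
Bits 101 -> B
Bits 00 -> E
Bits 100 -> D


Decoded message: EDBEBED


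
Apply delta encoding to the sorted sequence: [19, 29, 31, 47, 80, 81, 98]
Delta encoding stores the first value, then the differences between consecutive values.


First value: 19
Deltas:
  29 - 19 = 10
  31 - 29 = 2
  47 - 31 = 16
  80 - 47 = 33
  81 - 80 = 1
  98 - 81 = 17


Delta encoded: [19, 10, 2, 16, 33, 1, 17]


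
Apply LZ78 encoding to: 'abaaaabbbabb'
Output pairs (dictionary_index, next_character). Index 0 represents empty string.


LZ78 encoding steps:
Dictionary: {0: ''}
Step 1: w='' (idx 0), next='a' -> output (0, 'a'), add 'a' as idx 1
Step 2: w='' (idx 0), next='b' -> output (0, 'b'), add 'b' as idx 2
Step 3: w='a' (idx 1), next='a' -> output (1, 'a'), add 'aa' as idx 3
Step 4: w='aa' (idx 3), next='b' -> output (3, 'b'), add 'aab' as idx 4
Step 5: w='b' (idx 2), next='b' -> output (2, 'b'), add 'bb' as idx 5
Step 6: w='a' (idx 1), next='b' -> output (1, 'b'), add 'ab' as idx 6
Step 7: w='b' (idx 2), end of input -> output (2, '')


Encoded: [(0, 'a'), (0, 'b'), (1, 'a'), (3, 'b'), (2, 'b'), (1, 'b'), (2, '')]


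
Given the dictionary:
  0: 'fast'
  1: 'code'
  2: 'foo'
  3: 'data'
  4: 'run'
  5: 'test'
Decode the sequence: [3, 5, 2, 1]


Look up each index in the dictionary:
  3 -> 'data'
  5 -> 'test'
  2 -> 'foo'
  1 -> 'code'

Decoded: "data test foo code"


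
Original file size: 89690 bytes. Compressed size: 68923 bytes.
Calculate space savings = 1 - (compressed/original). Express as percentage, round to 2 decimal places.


ratio = compressed/original = 68923/89690 = 0.768458
savings = 1 - ratio = 1 - 0.768458 = 0.231542
as a percentage: 0.231542 * 100 = 23.15%

Space savings = 1 - 68923/89690 = 23.15%


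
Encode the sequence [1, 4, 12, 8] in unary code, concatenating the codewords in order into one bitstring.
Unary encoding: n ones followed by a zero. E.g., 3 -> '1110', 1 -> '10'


Encode each number as n ones followed by a terminating 0:
  1 -> 10 (2 bits)
  4 -> 11110 (5 bits)
  12 -> 1111111111110 (13 bits)
  8 -> 111111110 (9 bits)
Total length = 2 + 5 + 13 + 9 = 29 bits.

Unary([1, 4, 12, 8]) = 10111101111111111110111111110 (29 bits)


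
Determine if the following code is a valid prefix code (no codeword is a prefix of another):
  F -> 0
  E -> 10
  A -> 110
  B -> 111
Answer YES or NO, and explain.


Checking each pair (does one codeword prefix another?):
  F='0' vs E='10': no prefix
  F='0' vs A='110': no prefix
  F='0' vs B='111': no prefix
  E='10' vs F='0': no prefix
  E='10' vs A='110': no prefix
  E='10' vs B='111': no prefix
  A='110' vs F='0': no prefix
  A='110' vs E='10': no prefix
  A='110' vs B='111': no prefix
  B='111' vs F='0': no prefix
  B='111' vs E='10': no prefix
  B='111' vs A='110': no prefix
No violation found over all pairs.

YES -- this is a valid prefix code. No codeword is a prefix of any other codeword.


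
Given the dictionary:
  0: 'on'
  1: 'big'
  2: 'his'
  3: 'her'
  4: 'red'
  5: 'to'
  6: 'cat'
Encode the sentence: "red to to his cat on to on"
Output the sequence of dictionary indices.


Look up each word in the dictionary:
  'red' -> 4
  'to' -> 5
  'to' -> 5
  'his' -> 2
  'cat' -> 6
  'on' -> 0
  'to' -> 5
  'on' -> 0

Encoded: [4, 5, 5, 2, 6, 0, 5, 0]


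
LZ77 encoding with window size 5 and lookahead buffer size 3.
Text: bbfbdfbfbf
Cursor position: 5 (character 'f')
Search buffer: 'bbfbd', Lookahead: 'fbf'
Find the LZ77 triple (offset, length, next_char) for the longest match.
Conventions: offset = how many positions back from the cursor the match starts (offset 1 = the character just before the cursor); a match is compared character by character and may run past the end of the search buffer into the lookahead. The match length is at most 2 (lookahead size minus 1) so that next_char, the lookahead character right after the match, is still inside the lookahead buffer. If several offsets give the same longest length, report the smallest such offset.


Try each offset into the search buffer:
  offset=1 (pos 4, char 'd'): match length 0
  offset=2 (pos 3, char 'b'): match length 0
  offset=3 (pos 2, char 'f'): match length 2
  offset=4 (pos 1, char 'b'): match length 0
  offset=5 (pos 0, char 'b'): match length 0
Longest match has length 2 at offset 3.
next_char = character at position 5 + 2 = 7 -> 'f'

Best match: offset=3, length=2 (matching 'fb' starting at position 2)
LZ77 triple: (3, 2, 'f')


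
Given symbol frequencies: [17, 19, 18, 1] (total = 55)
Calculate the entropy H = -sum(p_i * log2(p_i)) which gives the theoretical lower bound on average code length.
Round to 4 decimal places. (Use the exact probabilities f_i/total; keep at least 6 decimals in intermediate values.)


Per-symbol terms -p_i * log2(p_i) with p_i = f_i/55:
  p = 17/55 = 0.309091: log2(p) = -1.693897, -p*log2(p) = 0.523568
  p = 19/55 = 0.345455: log2(p) = -1.533432, -p*log2(p) = 0.529731
  p = 18/55 = 0.327273: log2(p) = -1.611435, -p*log2(p) = 0.527379
  p = 1/55 = 0.018182: log2(p) = -5.781360, -p*log2(p) = 0.105116
H = 0.523568 + 0.529731 + 0.527379 + 0.105116 = 1.685794

H = 1.6858 bits/symbol


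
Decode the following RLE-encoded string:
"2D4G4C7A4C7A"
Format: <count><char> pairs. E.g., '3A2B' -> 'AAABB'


Expanding each <count><char> pair:
  2D -> 'DD'
  4G -> 'GGGG'
  4C -> 'CCCC'
  7A -> 'AAAAAAA'
  4C -> 'CCCC'
  7A -> 'AAAAAAA'

Decoded = DDGGGGCCCCAAAAAAACCCCAAAAAAA


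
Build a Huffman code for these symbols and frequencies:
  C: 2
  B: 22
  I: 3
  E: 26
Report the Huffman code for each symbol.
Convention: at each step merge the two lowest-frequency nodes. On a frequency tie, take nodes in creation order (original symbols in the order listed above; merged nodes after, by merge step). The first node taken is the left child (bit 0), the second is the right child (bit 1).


Huffman tree construction:
Step 1: Merge C(2) + I(3) = 5
Step 2: Merge (C+I)(5) + B(22) = 27
Step 3: Merge E(26) + ((C+I)+B)(27) = 53
Read each symbol's code off the tree from the root (left child = 0, right child = 1).

Codes:
  C: 100 (length 3)
  B: 11 (length 2)
  I: 101 (length 3)
  E: 0 (length 1)
Average code length: 85/53 = 1.6038 bits/symbol


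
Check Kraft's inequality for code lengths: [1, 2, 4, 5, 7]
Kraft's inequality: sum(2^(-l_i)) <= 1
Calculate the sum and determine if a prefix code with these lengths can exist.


Sum = 2^(-1) + 2^(-2) + 2^(-4) + 2^(-5) + 2^(-7)
    = 0.5 + 0.25 + 0.0625 + 0.03125 + 0.0078125
    = 109/128 = 0.8515625
Since 0.8515625 <= 1, Kraft's inequality IS satisfied.
A prefix code with these lengths CAN exist.

Kraft sum = 0.8515625. Satisfied.


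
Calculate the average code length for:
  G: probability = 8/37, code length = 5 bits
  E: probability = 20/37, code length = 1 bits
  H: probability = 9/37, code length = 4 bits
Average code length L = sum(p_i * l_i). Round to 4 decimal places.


Weighted contributions p_i * l_i:
  G: (8/37) * 5 = 40/37
  E: (20/37) * 1 = 20/37
  H: (9/37) * 4 = 36/37
Sum = (40 + 20 + 36)/37 = 96/37

L = 96/37 = 2.5946 bits/symbol


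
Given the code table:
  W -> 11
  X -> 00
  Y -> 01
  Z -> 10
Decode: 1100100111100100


Decoding:
11 -> W
00 -> X
10 -> Z
01 -> Y
11 -> W
10 -> Z
01 -> Y
00 -> X


Result: WXZYWZYX


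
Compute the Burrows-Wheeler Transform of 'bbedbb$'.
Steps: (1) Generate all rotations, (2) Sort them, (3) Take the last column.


Rotations (sorted):
  0: $bbedbb -> last char: b
  1: b$bbedb -> last char: b
  2: bb$bbed -> last char: d
  3: bbedbb$ -> last char: $
  4: bedbb$b -> last char: b
  5: dbb$bbe -> last char: e
  6: edbb$bb -> last char: b


BWT = bbd$beb


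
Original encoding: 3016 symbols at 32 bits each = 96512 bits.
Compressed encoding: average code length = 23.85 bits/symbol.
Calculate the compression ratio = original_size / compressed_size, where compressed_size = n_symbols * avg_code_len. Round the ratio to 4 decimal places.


original_size = n_symbols * orig_bits = 3016 * 32 = 96512 bits
compressed_size = n_symbols * avg_code_len = 3016 * 23.85 = 71931.6 bits
ratio = original_size / compressed_size = 96512 / 71931.6 = 1.3417

Compression ratio = 1.3417


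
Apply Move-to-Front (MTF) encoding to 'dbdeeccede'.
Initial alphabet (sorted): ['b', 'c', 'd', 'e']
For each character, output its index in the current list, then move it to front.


MTF encoding:
'd': index 2 in ['b', 'c', 'd', 'e'] -> ['d', 'b', 'c', 'e']
'b': index 1 in ['d', 'b', 'c', 'e'] -> ['b', 'd', 'c', 'e']
'd': index 1 in ['b', 'd', 'c', 'e'] -> ['d', 'b', 'c', 'e']
'e': index 3 in ['d', 'b', 'c', 'e'] -> ['e', 'd', 'b', 'c']
'e': index 0 in ['e', 'd', 'b', 'c'] -> ['e', 'd', 'b', 'c']
'c': index 3 in ['e', 'd', 'b', 'c'] -> ['c', 'e', 'd', 'b']
'c': index 0 in ['c', 'e', 'd', 'b'] -> ['c', 'e', 'd', 'b']
'e': index 1 in ['c', 'e', 'd', 'b'] -> ['e', 'c', 'd', 'b']
'd': index 2 in ['e', 'c', 'd', 'b'] -> ['d', 'e', 'c', 'b']
'e': index 1 in ['d', 'e', 'c', 'b'] -> ['e', 'd', 'c', 'b']


Output: [2, 1, 1, 3, 0, 3, 0, 1, 2, 1]


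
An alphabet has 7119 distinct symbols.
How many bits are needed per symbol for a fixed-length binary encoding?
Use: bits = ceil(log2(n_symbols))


log2(7119) = 12.7975
Bracket: 2^12 = 4096 < 7119 <= 2^13 = 8192
So ceil(log2(7119)) = 13

bits = ceil(log2(7119)) = ceil(12.7975) = 13 bits


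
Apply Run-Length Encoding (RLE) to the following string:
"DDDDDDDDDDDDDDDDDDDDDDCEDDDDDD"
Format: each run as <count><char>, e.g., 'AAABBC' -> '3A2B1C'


Scanning runs left to right:
  i=0: run of 'D' x 22 -> '22D'
  i=22: run of 'C' x 1 -> '1C'
  i=23: run of 'E' x 1 -> '1E'
  i=24: run of 'D' x 6 -> '6D'

RLE = 22D1C1E6D


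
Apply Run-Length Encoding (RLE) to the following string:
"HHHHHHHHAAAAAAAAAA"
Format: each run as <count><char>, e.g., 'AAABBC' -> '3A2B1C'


Scanning runs left to right:
  i=0: run of 'H' x 8 -> '8H'
  i=8: run of 'A' x 10 -> '10A'

RLE = 8H10A


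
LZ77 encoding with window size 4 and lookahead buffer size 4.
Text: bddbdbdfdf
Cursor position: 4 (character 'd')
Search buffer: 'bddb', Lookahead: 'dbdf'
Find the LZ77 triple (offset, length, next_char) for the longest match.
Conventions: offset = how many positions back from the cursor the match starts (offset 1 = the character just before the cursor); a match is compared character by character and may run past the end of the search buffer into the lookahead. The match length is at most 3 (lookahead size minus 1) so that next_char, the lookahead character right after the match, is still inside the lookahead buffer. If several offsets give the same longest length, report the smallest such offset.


Try each offset into the search buffer:
  offset=1 (pos 3, char 'b'): match length 0
  offset=2 (pos 2, char 'd'): match length 3
  offset=3 (pos 1, char 'd'): match length 1
  offset=4 (pos 0, char 'b'): match length 0
Longest match has length 3 at offset 2.
next_char = character at position 4 + 3 = 7 -> 'f'

Best match: offset=2, length=3 (matching 'dbd' starting at position 2)
LZ77 triple: (2, 3, 'f')


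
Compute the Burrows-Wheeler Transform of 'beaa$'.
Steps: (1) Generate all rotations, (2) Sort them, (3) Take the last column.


Rotations (sorted):
  0: $beaa -> last char: a
  1: a$bea -> last char: a
  2: aa$be -> last char: e
  3: beaa$ -> last char: $
  4: eaa$b -> last char: b


BWT = aae$b


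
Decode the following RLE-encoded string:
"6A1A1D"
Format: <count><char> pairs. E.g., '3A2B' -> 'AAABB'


Expanding each <count><char> pair:
  6A -> 'AAAAAA'
  1A -> 'A'
  1D -> 'D'

Decoded = AAAAAAAD
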